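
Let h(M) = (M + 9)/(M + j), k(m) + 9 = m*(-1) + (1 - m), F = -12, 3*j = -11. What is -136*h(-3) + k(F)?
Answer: 692/5 ≈ 138.40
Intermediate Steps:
j = -11/3 (j = (1/3)*(-11) = -11/3 ≈ -3.6667)
k(m) = -8 - 2*m (k(m) = -9 + (m*(-1) + (1 - m)) = -9 + (-m + (1 - m)) = -9 + (1 - 2*m) = -8 - 2*m)
h(M) = (9 + M)/(-11/3 + M) (h(M) = (M + 9)/(M - 11/3) = (9 + M)/(-11/3 + M))
-136*h(-3) + k(F) = -408*(9 - 3)/(-11 + 3*(-3)) + (-8 - 2*(-12)) = -408*6/(-11 - 9) + (-8 + 24) = -408*6/(-20) + 16 = -408*(-1)*6/20 + 16 = -136*(-9/10) + 16 = 612/5 + 16 = 692/5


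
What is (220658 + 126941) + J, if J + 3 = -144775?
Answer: 202821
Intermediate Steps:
J = -144778 (J = -3 - 144775 = -144778)
(220658 + 126941) + J = (220658 + 126941) - 144778 = 347599 - 144778 = 202821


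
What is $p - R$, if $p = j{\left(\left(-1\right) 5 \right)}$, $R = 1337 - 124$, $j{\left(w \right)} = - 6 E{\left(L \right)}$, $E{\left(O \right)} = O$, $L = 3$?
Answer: $-1231$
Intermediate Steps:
$j{\left(w \right)} = -18$ ($j{\left(w \right)} = \left(-6\right) 3 = -18$)
$R = 1213$ ($R = 1337 - 124 = 1213$)
$p = -18$
$p - R = -18 - 1213 = -1231$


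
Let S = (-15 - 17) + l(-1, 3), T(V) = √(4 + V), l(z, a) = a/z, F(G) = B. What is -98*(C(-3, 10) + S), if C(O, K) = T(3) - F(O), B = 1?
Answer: 3528 - 98*√7 ≈ 3268.7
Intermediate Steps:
F(G) = 1
S = -35 (S = (-15 - 17) + 3/(-1) = -32 + 3*(-1) = -32 - 3 = -35)
C(O, K) = -1 + √7 (C(O, K) = √(4 + 3) - 1*1 = √7 - 1 = -1 + √7)
-98*(C(-3, 10) + S) = -98*((-1 + √7) - 35) = -98*(-36 + √7) = 3528 - 98*√7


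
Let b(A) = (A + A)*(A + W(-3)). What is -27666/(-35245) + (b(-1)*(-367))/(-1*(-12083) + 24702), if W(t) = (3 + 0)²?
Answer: 132038/139783 ≈ 0.94459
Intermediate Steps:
W(t) = 9 (W(t) = 3² = 9)
b(A) = 2*A*(9 + A) (b(A) = (A + A)*(A + 9) = (2*A)*(9 + A) = 2*A*(9 + A))
-27666/(-35245) + (b(-1)*(-367))/(-1*(-12083) + 24702) = -27666/(-35245) + ((2*(-1)*(9 - 1))*(-367))/(-1*(-12083) + 24702) = -27666*(-1/35245) + ((2*(-1)*8)*(-367))/(12083 + 24702) = 522/665 - 16*(-367)/36785 = 522/665 + 5872*(1/36785) = 522/665 + 5872/36785 = 132038/139783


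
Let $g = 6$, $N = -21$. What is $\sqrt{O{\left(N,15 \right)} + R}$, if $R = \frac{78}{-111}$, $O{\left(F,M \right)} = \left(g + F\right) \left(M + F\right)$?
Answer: $\frac{2 \sqrt{30562}}{37} \approx 9.4497$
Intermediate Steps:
$O{\left(F,M \right)} = \left(6 + F\right) \left(F + M\right)$ ($O{\left(F,M \right)} = \left(6 + F\right) \left(M + F\right) = \left(6 + F\right) \left(F + M\right)$)
$R = - \frac{26}{37}$ ($R = 78 \left(- \frac{1}{111}\right) = - \frac{26}{37} \approx -0.7027$)
$\sqrt{O{\left(N,15 \right)} + R} = \sqrt{\left(\left(-21\right)^{2} + 6 \left(-21\right) + 6 \cdot 15 - 315\right) - \frac{26}{37}} = \sqrt{\left(441 - 126 + 90 - 315\right) - \frac{26}{37}} = \sqrt{90 - \frac{26}{37}} = \sqrt{\frac{3304}{37}} = \frac{2 \sqrt{30562}}{37}$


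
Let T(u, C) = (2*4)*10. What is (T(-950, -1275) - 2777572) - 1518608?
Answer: -4296100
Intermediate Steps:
T(u, C) = 80 (T(u, C) = 8*10 = 80)
(T(-950, -1275) - 2777572) - 1518608 = (80 - 2777572) - 1518608 = -2777492 - 1518608 = -4296100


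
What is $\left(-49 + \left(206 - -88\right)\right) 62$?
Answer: $15190$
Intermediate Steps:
$\left(-49 + \left(206 - -88\right)\right) 62 = \left(-49 + \left(206 + 88\right)\right) 62 = \left(-49 + 294\right) 62 = 245 \cdot 62 = 15190$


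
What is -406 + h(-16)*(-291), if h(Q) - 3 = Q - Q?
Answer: -1279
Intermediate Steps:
h(Q) = 3 (h(Q) = 3 + (Q - Q) = 3 + 0 = 3)
-406 + h(-16)*(-291) = -406 + 3*(-291) = -406 - 873 = -1279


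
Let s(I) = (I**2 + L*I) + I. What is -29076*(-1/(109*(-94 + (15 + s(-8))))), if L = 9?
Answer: -29076/10355 ≈ -2.8079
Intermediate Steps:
s(I) = I**2 + 10*I (s(I) = (I**2 + 9*I) + I = I**2 + 10*I)
-29076*(-1/(109*(-94 + (15 + s(-8))))) = -29076*(-1/(109*(-94 + (15 - 8*(10 - 8))))) = -29076*(-1/(109*(-94 + (15 - 8*2)))) = -29076*(-1/(109*(-94 + (15 - 16)))) = -29076*(-1/(109*(-94 - 1))) = -29076/((-109*(-95))) = -29076/10355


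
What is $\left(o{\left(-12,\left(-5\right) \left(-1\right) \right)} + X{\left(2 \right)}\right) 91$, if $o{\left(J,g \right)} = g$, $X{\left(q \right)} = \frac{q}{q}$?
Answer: $546$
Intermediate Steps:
$X{\left(q \right)} = 1$
$\left(o{\left(-12,\left(-5\right) \left(-1\right) \right)} + X{\left(2 \right)}\right) 91 = \left(\left(-5\right) \left(-1\right) + 1\right) 91 = \left(5 + 1\right) 91 = 6 \cdot 91 = 546$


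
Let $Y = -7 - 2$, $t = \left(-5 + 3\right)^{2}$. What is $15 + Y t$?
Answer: $-21$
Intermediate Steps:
$t = 4$ ($t = \left(-2\right)^{2} = 4$)
$Y = -9$
$15 + Y t = 15 - 36 = -21$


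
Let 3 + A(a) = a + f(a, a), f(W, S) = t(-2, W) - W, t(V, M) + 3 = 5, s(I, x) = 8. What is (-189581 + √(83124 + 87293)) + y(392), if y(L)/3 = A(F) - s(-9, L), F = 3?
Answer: -189608 + √170417 ≈ -1.8920e+5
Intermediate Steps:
t(V, M) = 2 (t(V, M) = -3 + 5 = 2)
f(W, S) = 2 - W
A(a) = -1 (A(a) = -3 + (a + (2 - a)) = -3 + 2 = -1)
y(L) = -27 (y(L) = 3*(-1 - 1*8) = 3*(-1 - 8) = 3*(-9) = -27)
(-189581 + √(83124 + 87293)) + y(392) = (-189581 + √(83124 + 87293)) - 27 = (-189581 + √170417) - 27 = -189608 + √170417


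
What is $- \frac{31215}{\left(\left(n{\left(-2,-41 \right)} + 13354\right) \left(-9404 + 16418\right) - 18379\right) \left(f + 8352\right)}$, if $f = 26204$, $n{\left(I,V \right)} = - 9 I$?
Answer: $- \frac{31215}{3240413878924} \approx -9.633 \cdot 10^{-9}$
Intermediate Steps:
$- \frac{31215}{\left(\left(n{\left(-2,-41 \right)} + 13354\right) \left(-9404 + 16418\right) - 18379\right) \left(f + 8352\right)} = - \frac{31215}{\left(\left(\left(-9\right) \left(-2\right) + 13354\right) \left(-9404 + 16418\right) - 18379\right) \left(26204 + 8352\right)} = - \frac{31215}{\left(\left(18 + 13354\right) 7014 - 18379\right) 34556} = - \frac{31215}{\left(13372 \cdot 7014 - 18379\right) 34556} = - \frac{31215}{\left(93791208 - 18379\right) 34556} = - \frac{31215}{93772829 \cdot 34556} = - \frac{31215}{3240413878924}$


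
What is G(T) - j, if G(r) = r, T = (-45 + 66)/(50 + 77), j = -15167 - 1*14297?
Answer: 3741949/127 ≈ 29464.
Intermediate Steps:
j = -29464 (j = -15167 - 14297 = -29464)
T = 21/127 ≈ 0.16535
G(T) - j = 21/127 - 1*(-29464) = 21/127 + 29464 = 3741949/127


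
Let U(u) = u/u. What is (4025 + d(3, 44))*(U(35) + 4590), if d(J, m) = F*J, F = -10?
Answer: 18341045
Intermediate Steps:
U(u) = 1
d(J, m) = -10*J
(4025 + d(3, 44))*(U(35) + 4590) = (4025 - 10*3)*(1 + 4590) = (4025 - 30)*4591 = 3995*4591 = 18341045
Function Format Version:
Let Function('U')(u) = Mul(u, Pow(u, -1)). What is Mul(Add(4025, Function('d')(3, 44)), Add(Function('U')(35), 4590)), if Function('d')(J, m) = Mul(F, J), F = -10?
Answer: 18341045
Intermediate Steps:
Function('U')(u) = 1
Function('d')(J, m) = Mul(-10, J)
Mul(Add(4025, Function('d')(3, 44)), Add(Function('U')(35), 4590)) = Mul(Add(4025, Mul(-10, 3)), Add(1, 4590)) = Mul(Add(4025, -30), 4591) = Mul(3995, 4591) = 18341045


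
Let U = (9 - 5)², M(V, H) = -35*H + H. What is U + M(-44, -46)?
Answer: 1580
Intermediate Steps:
M(V, H) = -34*H
U = 16 (U = 4² = 16)
U + M(-44, -46) = 16 - 34*(-46) = 16 + 1564 = 1580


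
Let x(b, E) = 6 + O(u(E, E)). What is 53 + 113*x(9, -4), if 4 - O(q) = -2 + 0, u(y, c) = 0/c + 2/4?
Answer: 1409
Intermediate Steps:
u(y, c) = ½ (u(y, c) = 0 + 2*(¼) = 0 + ½ = ½)
O(q) = 6 (O(q) = 4 - (-2 + 0) = 4 - 1*(-2) = 4 + 2 = 6)
x(b, E) = 12 (x(b, E) = 6 + 6 = 12)
53 + 113*x(9, -4) = 53 + 113*12 = 53 + 1356 = 1409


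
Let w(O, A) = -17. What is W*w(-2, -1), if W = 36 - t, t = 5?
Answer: -527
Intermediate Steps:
W = 31 (W = 36 - 1*5 = 36 - 5 = 31)
W*w(-2, -1) = 31*(-17) = -527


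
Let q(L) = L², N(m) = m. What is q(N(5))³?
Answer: 15625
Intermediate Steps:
q(N(5))³ = (5²)³ = 25³ = 15625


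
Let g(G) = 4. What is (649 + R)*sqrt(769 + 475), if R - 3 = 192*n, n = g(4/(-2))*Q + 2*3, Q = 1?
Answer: 5144*sqrt(311) ≈ 90715.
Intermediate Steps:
n = 10 (n = 4*1 + 2*3 = 4 + 6 = 10)
R = 1923 (R = 3 + 192*10 = 3 + 1920 = 1923)
(649 + R)*sqrt(769 + 475) = (649 + 1923)*sqrt(769 + 475) = 2572*sqrt(1244) = 2572*(2*sqrt(311)) = 5144*sqrt(311)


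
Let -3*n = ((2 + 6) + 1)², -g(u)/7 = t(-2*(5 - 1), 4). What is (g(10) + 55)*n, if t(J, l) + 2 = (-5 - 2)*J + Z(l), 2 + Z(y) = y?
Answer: 9099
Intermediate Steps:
Z(y) = -2 + y
t(J, l) = -4 + l - 7*J (t(J, l) = -2 + ((-5 - 2)*J + (-2 + l)) = -2 + (-7*J + (-2 + l)) = -2 + (-2 + l - 7*J) = -4 + l - 7*J)
g(u) = -392 (g(u) = -7*(-4 + 4 - (-14)*(5 - 1)) = -7*(-4 + 4 - (-14)*4) = -7*(-4 + 4 - 7*(-8)) = -7*(-4 + 4 + 56) = -7*56 = -392)
n = -27 (n = -((2 + 6) + 1)²/3 = -(8 + 1)²/3 = -⅓*9² = -⅓*81 = -27)
(g(10) + 55)*n = (-392 + 55)*(-27) = -337*(-27) = 9099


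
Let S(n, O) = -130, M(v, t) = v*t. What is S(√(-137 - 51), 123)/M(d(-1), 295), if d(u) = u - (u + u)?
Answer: -26/59 ≈ -0.44068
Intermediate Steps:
d(u) = -u (d(u) = u - 2*u = -u)
M(v, t) = t*v
S(√(-137 - 51), 123)/M(d(-1), 295) = -130/(295*(-1*(-1))) = -130/(295*1) = -130/295 = -130*1/295 = -26/59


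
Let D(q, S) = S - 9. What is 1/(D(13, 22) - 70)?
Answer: -1/57 ≈ -0.017544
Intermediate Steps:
D(q, S) = -9 + S
1/(D(13, 22) - 70) = 1/((-9 + 22) - 70) = 1/(13 - 70) = 1/(-57) = -1/57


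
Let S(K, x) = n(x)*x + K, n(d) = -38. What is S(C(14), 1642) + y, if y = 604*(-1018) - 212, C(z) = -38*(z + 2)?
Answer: -678088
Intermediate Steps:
C(z) = -76 - 38*z (C(z) = -38*(2 + z) = -76 - 38*z)
y = -615084 (y = -614872 - 212 = -615084)
S(K, x) = K - 38*x (S(K, x) = -38*x + K = K - 38*x)
S(C(14), 1642) + y = ((-76 - 38*14) - 38*1642) - 615084 = ((-76 - 532) - 62396) - 615084 = (-608 - 62396) - 615084 = -63004 - 615084 = -678088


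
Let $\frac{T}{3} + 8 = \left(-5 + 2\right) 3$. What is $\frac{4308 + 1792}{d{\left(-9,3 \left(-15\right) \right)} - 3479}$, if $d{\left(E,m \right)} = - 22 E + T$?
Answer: $- \frac{1525}{833} \approx -1.8307$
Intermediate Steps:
$T = -51$ ($T = -24 + 3 \left(-5 + 2\right) 3 = -24 + 3 \left(\left(-3\right) 3\right) = -24 + 3 \left(-9\right) = -24 - 27 = -51$)
$d{\left(E,m \right)} = -51 - 22 E$ ($d{\left(E,m \right)} = - 22 E - 51 = -51 - 22 E$)
$\frac{4308 + 1792}{d{\left(-9,3 \left(-15\right) \right)} - 3479} = \frac{4308 + 1792}{\left(-51 - -198\right) - 3479} = \frac{6100}{\left(-51 + 198\right) - 3479} = \frac{6100}{147 - 3479} = \frac{6100}{-3332} = 6100 \left(- \frac{1}{3332}\right) = - \frac{1525}{833}$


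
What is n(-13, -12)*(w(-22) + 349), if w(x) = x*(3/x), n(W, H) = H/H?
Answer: 352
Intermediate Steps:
n(W, H) = 1
w(x) = 3
n(-13, -12)*(w(-22) + 349) = 1*(3 + 349) = 1*352 = 352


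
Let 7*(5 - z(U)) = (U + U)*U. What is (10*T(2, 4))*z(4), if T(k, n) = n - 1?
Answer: 90/7 ≈ 12.857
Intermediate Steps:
T(k, n) = -1 + n
z(U) = 5 - 2*U²/7 (z(U) = 5 - (U + U)*U/7 = 5 - 2*U*U/7 = 5 - 2*U²/7)
(10*T(2, 4))*z(4) = (10*(-1 + 4))*(5 - 2/7*4²) = (10*3)*(5 - 2/7*16) = 30*(5 - 32/7) = 30*(3/7) = 90/7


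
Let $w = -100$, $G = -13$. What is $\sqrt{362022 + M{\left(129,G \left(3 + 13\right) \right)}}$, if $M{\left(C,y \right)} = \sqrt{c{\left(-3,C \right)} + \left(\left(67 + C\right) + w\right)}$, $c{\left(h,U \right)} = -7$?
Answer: $\sqrt{362022 + \sqrt{89}} \approx 601.69$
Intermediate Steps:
$M{\left(C,y \right)} = \sqrt{-40 + C}$ ($M{\left(C,y \right)} = \sqrt{-7 + \left(\left(67 + C\right) - 100\right)} = \sqrt{-7 + \left(-33 + C\right)} = \sqrt{-40 + C}$)
$\sqrt{362022 + M{\left(129,G \left(3 + 13\right) \right)}} = \sqrt{362022 + \sqrt{-40 + 129}} = \sqrt{362022 + \sqrt{89}}$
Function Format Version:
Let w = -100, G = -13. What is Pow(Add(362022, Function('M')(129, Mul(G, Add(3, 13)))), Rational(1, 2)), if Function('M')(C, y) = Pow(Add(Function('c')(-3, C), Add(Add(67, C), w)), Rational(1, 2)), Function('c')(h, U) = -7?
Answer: Pow(Add(362022, Pow(89, Rational(1, 2))), Rational(1, 2)) ≈ 601.69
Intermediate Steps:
Function('M')(C, y) = Pow(Add(-40, C), Rational(1, 2)) (Function('M')(C, y) = Pow(Add(-7, Add(Add(67, C), -100)), Rational(1, 2)) = Pow(Add(-7, Add(-33, C)), Rational(1, 2)) = Pow(Add(-40, C), Rational(1, 2)))
Pow(Add(362022, Function('M')(129, Mul(G, Add(3, 13)))), Rational(1, 2)) = Pow(Add(362022, Pow(Add(-40, 129), Rational(1, 2))), Rational(1, 2)) = Pow(Add(362022, Pow(89, Rational(1, 2))), Rational(1, 2))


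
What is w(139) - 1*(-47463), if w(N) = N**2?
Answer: 66784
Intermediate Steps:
w(139) - 1*(-47463) = 139**2 - 1*(-47463) = 19321 + 47463 = 66784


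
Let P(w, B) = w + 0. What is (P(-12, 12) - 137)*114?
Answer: -16986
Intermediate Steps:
P(w, B) = w
(P(-12, 12) - 137)*114 = (-12 - 137)*114 = -149*114 = -16986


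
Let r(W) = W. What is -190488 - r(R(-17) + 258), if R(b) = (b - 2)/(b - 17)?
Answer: -6485383/34 ≈ -1.9075e+5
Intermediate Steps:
R(b) = (-2 + b)/(-17 + b)
-190488 - r(R(-17) + 258) = -190488 - ((-2 - 17)/(-17 - 17) + 258) = -190488 - (-19/(-34) + 258) = -190488 - (-1/34*(-19) + 258) = -190488 - (19/34 + 258) = -190488 - 1*8791/34 = -190488 - 8791/34 = -6485383/34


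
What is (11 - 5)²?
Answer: 36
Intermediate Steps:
(11 - 5)² = 6² = 36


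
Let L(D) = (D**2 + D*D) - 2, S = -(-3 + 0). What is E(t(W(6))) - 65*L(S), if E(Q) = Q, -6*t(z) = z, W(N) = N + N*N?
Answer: -1047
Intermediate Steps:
W(N) = N + N**2
t(z) = -z/6
S = 3 (S = -1*(-3) = 3)
L(D) = -2 + 2*D**2 (L(D) = (D**2 + D**2) - 2 = 2*D**2 - 2 = -2 + 2*D**2)
E(t(W(6))) - 65*L(S) = -(1 + 6) - 65*(-2 + 2*3**2) = -7 - 65*(-2 + 2*9) = -1/6*42 - 65*(-2 + 18) = -7 - 65*16 = -7 - 1040 = -1047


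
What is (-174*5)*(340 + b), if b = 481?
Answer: -714270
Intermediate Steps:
(-174*5)*(340 + b) = (-174*5)*(340 + 481) = -870*821 = -714270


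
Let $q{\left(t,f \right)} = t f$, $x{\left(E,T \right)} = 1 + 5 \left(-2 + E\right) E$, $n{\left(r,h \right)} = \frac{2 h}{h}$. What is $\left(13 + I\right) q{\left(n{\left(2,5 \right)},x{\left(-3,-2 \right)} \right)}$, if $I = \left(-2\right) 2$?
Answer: $1368$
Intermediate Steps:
$n{\left(r,h \right)} = 2$
$x{\left(E,T \right)} = 1 + E \left(-10 + 5 E\right)$ ($x{\left(E,T \right)} = 1 + \left(-10 + 5 E\right) E = 1 + E \left(-10 + 5 E\right)$)
$I = -4$
$q{\left(t,f \right)} = f t$
$\left(13 + I\right) q{\left(n{\left(2,5 \right)},x{\left(-3,-2 \right)} \right)} = \left(13 - 4\right) \left(1 - -30 + 5 \left(-3\right)^{2}\right) 2 = 9 \left(1 + 30 + 5 \cdot 9\right) 2 = 9 \left(1 + 30 + 45\right) 2 = 9 \cdot 76 \cdot 2 = 9 \cdot 152 = 1368$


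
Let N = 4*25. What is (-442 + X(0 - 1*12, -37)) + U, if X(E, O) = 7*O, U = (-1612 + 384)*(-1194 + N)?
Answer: 1342731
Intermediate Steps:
N = 100
U = 1343432 (U = (-1612 + 384)*(-1194 + 100) = -1228*(-1094) = 1343432)
(-442 + X(0 - 1*12, -37)) + U = (-442 + 7*(-37)) + 1343432 = (-442 - 259) + 1343432 = -701 + 1343432 = 1342731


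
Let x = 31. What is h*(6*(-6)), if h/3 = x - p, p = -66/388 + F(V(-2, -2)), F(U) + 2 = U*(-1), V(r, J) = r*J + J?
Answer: -368442/97 ≈ -3798.4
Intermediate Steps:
V(r, J) = J + J*r (V(r, J) = J*r + J = J + J*r)
F(U) = -2 - U (F(U) = -2 + U*(-1) = -2 - U)
p = -809/194 (p = -66/388 + (-2 - (-2)*(1 - 2)) = -66*1/388 + (-2 - (-2)*(-1)) = -33/194 + (-2 - 1*2) = -33/194 + (-2 - 2) = -33/194 - 4 = -809/194 ≈ -4.1701)
h = 20469/194 (h = 3*(31 - 1*(-809/194)) = 3*(31 + 809/194) = 3*(6823/194) = 20469/194 ≈ 105.51)
h*(6*(-6)) = 20469*(6*(-6))/194 = (20469/194)*(-36) = -368442/97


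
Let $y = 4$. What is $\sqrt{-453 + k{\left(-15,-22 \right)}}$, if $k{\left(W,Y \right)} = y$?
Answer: $i \sqrt{449} \approx 21.19 i$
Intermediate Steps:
$k{\left(W,Y \right)} = 4$
$\sqrt{-453 + k{\left(-15,-22 \right)}} = \sqrt{-453 + 4} = \sqrt{-449} = i \sqrt{449}$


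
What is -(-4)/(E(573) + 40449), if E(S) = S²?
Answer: 2/184389 ≈ 1.0847e-5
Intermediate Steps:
-(-4)/(E(573) + 40449) = -(-4)/(573² + 40449) = -(-4)/(328329 + 40449) = -(-4)/368778 = -4*(-1/368778) = 2/184389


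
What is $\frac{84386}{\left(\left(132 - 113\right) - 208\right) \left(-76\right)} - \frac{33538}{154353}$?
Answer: $\frac{2090582071}{369521082} \approx 5.6575$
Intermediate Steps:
$\frac{84386}{\left(\left(132 - 113\right) - 208\right) \left(-76\right)} - \frac{33538}{154353} = \frac{84386}{\left(19 - 208\right) \left(-76\right)} - \frac{33538}{154353} = \frac{84386}{\left(-189\right) \left(-76\right)} - \frac{33538}{154353} = \frac{84386}{14364} - \frac{33538}{154353} = 84386 \cdot \frac{1}{14364} - \frac{33538}{154353} = \frac{42193}{7182} - \frac{33538}{154353} = \frac{2090582071}{369521082}$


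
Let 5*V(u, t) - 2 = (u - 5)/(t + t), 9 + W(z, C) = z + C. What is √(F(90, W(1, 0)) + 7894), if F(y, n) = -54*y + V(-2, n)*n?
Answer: √303010/10 ≈ 55.046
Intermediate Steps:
W(z, C) = -9 + C + z (W(z, C) = -9 + (z + C) = -9 + (C + z) = -9 + C + z)
V(u, t) = ⅖ + (-5 + u)/(10*t) (V(u, t) = ⅖ + ((u - 5)/(t + t))/5 = ⅖ + ((-5 + u)/((2*t)))/5 = ⅖ + ((-5 + u)*(1/(2*t)))/5 = ⅖ + ((-5 + u)/(2*t))/5 = ⅖ + (-5 + u)/(10*t))
F(y, n) = -7/10 - 54*y + 2*n/5 (F(y, n) = -54*y + ((-5 - 2 + 4*n)/(10*n))*n = -54*y + ((-7 + 4*n)/(10*n))*n = -54*y + (-7/10 + 2*n/5) = -7/10 - 54*y + 2*n/5)
√(F(90, W(1, 0)) + 7894) = √((-7/10 - 54*90 + 2*(-9 + 0 + 1)/5) + 7894) = √((-7/10 - 4860 + (⅖)*(-8)) + 7894) = √((-7/10 - 4860 - 16/5) + 7894) = √(-48639/10 + 7894) = √(30301/10) = √303010/10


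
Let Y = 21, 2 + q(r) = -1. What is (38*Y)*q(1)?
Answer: -2394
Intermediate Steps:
q(r) = -3 (q(r) = -2 - 1 = -3)
(38*Y)*q(1) = (38*21)*(-3) = 798*(-3) = -2394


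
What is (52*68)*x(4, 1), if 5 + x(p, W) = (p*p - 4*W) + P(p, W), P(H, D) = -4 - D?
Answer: 7072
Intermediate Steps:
x(p, W) = -9 + p² - 5*W (x(p, W) = -5 + ((p*p - 4*W) + (-4 - W)) = -5 + ((p² - 4*W) + (-4 - W)) = -5 + (-4 + p² - 5*W) = -9 + p² - 5*W)
(52*68)*x(4, 1) = (52*68)*(-9 + 4² - 5*1) = 3536*(-9 + 16 - 5) = 3536*2 = 7072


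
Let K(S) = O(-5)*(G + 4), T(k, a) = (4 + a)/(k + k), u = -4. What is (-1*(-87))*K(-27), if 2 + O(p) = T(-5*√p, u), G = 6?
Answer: -1740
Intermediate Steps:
T(k, a) = (4 + a)/(2*k) (T(k, a) = (4 + a)/((2*k)) = (4 + a)*(1/(2*k)) = (4 + a)/(2*k))
O(p) = -2 (O(p) = -2 + (4 - 4)/(2*((-5*√p))) = -2 + (½)*(-1/(5*√p))*0 = -2 + 0 = -2)
K(S) = -20 (K(S) = -2*(6 + 4) = -2*10 = -20)
(-1*(-87))*K(-27) = -1*(-87)*(-20) = 87*(-20) = -1740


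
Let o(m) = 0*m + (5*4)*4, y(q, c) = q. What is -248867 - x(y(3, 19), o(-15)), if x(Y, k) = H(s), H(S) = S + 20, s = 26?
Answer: -248913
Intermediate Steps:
H(S) = 20 + S
o(m) = 80 (o(m) = 0 + 20*4 = 0 + 80 = 80)
x(Y, k) = 46 (x(Y, k) = 20 + 26 = 46)
-248867 - x(y(3, 19), o(-15)) = -248867 - 1*46 = -248867 - 46 = -248913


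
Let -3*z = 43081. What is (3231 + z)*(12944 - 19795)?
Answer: 228741188/3 ≈ 7.6247e+7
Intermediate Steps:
z = -43081/3 (z = -⅓*43081 = -43081/3 ≈ -14360.)
(3231 + z)*(12944 - 19795) = (3231 - 43081/3)*(12944 - 19795) = -33388/3*(-6851) = 228741188/3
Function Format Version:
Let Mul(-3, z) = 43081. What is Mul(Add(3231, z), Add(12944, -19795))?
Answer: Rational(228741188, 3) ≈ 7.6247e+7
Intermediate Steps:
z = Rational(-43081, 3) (z = Mul(Rational(-1, 3), 43081) = Rational(-43081, 3) ≈ -14360.)
Mul(Add(3231, z), Add(12944, -19795)) = Mul(Add(3231, Rational(-43081, 3)), Add(12944, -19795)) = Mul(Rational(-33388, 3), -6851) = Rational(228741188, 3)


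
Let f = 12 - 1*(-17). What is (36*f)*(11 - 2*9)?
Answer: -7308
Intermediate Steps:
f = 29 (f = 12 + 17 = 29)
(36*f)*(11 - 2*9) = (36*29)*(11 - 2*9) = 1044*(11 - 18) = 1044*(-7) = -7308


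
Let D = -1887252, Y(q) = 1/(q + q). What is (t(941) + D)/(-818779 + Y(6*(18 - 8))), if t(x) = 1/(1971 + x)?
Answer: 82435167345/35764266356 ≈ 2.3050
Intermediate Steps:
Y(q) = 1/(2*q)
(t(941) + D)/(-818779 + Y(6*(18 - 8))) = (1/(1971 + 941) - 1887252)/(-818779 + 1/(2*((6*(18 - 8))))) = (1/2912 - 1887252)/(-818779 + 1/(2*((6*10)))) = (1/2912 - 1887252)/(-818779 + (½)/60) = -5495677823/(2912*(-818779 + (½)*(1/60))) = -5495677823/(2912*(-818779 + 1/120)) = -5495677823/(2912*(-98253479/120)) = -5495677823/2912*(-120/98253479) = 82435167345/35764266356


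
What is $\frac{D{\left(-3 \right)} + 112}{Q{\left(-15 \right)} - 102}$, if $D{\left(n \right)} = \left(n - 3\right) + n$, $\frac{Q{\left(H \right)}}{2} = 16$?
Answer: $- \frac{103}{70} \approx -1.4714$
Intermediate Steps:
$Q{\left(H \right)} = 32$ ($Q{\left(H \right)} = 2 \cdot 16 = 32$)
$D{\left(n \right)} = -3 + 2 n$ ($D{\left(n \right)} = \left(-3 + n\right) + n = -3 + 2 n$)
$\frac{D{\left(-3 \right)} + 112}{Q{\left(-15 \right)} - 102} = \frac{\left(-3 + 2 \left(-3\right)\right) + 112}{32 - 102} = \frac{\left(-3 - 6\right) + 112}{-70} = - \frac{-9 + 112}{70} = \left(- \frac{1}{70}\right) 103 = - \frac{103}{70}$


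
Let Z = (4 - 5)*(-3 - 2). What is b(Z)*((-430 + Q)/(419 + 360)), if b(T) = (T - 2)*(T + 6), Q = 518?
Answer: 2904/779 ≈ 3.7279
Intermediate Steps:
Z = 5 (Z = -1*(-5) = 5)
b(T) = (-2 + T)*(6 + T)
b(Z)*((-430 + Q)/(419 + 360)) = (-12 + 5**2 + 4*5)*((-430 + 518)/(419 + 360)) = (-12 + 25 + 20)*(88/779) = 33*(88*(1/779)) = 33*(88/779) = 2904/779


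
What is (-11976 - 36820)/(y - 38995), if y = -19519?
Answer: 24398/29257 ≈ 0.83392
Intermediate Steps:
(-11976 - 36820)/(y - 38995) = (-11976 - 36820)/(-19519 - 38995) = -48796/(-58514) = -48796*(-1/58514) = 24398/29257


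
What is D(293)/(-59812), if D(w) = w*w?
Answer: -85849/59812 ≈ -1.4353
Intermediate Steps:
D(w) = w²
D(293)/(-59812) = 293²/(-59812) = 85849*(-1/59812) = -85849/59812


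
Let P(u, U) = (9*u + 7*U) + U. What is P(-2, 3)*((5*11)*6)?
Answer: 1980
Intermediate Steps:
P(u, U) = 8*U + 9*u (P(u, U) = (7*U + 9*u) + U = 8*U + 9*u)
P(-2, 3)*((5*11)*6) = (8*3 + 9*(-2))*((5*11)*6) = (24 - 18)*(55*6) = 6*330 = 1980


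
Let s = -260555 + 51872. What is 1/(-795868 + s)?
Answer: -1/1004551 ≈ -9.9547e-7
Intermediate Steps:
s = -208683
1/(-795868 + s) = 1/(-795868 - 208683) = 1/(-1004551) = -1/1004551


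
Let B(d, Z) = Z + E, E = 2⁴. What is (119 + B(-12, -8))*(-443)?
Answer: -56261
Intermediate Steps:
E = 16
B(d, Z) = 16 + Z (B(d, Z) = Z + 16 = 16 + Z)
(119 + B(-12, -8))*(-443) = (119 + (16 - 8))*(-443) = (119 + 8)*(-443) = 127*(-443) = -56261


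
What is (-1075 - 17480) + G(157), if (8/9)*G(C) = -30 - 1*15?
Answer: -148845/8 ≈ -18606.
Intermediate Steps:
G(C) = -405/8 (G(C) = 9*(-30 - 1*15)/8 = 9*(-30 - 15)/8 = (9/8)*(-45) = -405/8)
(-1075 - 17480) + G(157) = (-1075 - 17480) - 405/8 = -18555 - 405/8 = -148845/8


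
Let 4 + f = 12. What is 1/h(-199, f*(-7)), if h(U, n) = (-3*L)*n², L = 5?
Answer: -1/47040 ≈ -2.1259e-5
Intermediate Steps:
f = 8 (f = -4 + 12 = 8)
h(U, n) = -15*n² (h(U, n) = (-3*5)*n² = -15*n²)
1/h(-199, f*(-7)) = 1/(-15*(8*(-7))²) = 1/(-15*(-56)²) = 1/(-15*3136) = 1/(-47040) = -1/47040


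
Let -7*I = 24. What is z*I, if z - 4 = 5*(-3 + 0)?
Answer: 264/7 ≈ 37.714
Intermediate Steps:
I = -24/7 (I = -⅐*24 = -24/7 ≈ -3.4286)
z = -11 (z = 4 + 5*(-3 + 0) = 4 + 5*(-3) = 4 - 15 = -11)
z*I = -11*(-24/7) = 264/7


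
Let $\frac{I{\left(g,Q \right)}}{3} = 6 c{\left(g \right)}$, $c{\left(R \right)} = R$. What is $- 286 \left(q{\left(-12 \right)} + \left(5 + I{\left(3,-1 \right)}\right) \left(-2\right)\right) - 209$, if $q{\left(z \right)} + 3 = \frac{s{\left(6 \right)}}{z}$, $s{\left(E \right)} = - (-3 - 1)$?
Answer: $\frac{103477}{3} \approx 34492.0$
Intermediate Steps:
$s{\left(E \right)} = 4$ ($s{\left(E \right)} = - (-3 - 1) = \left(-1\right) \left(-4\right) = 4$)
$I{\left(g,Q \right)} = 18 g$ ($I{\left(g,Q \right)} = 3 \cdot 6 g = 18 g$)
$q{\left(z \right)} = -3 + \frac{4}{z}$
$- 286 \left(q{\left(-12 \right)} + \left(5 + I{\left(3,-1 \right)}\right) \left(-2\right)\right) - 209 = - 286 \left(\left(-3 + \frac{4}{-12}\right) + \left(5 + 18 \cdot 3\right) \left(-2\right)\right) - 209 = - 286 \left(\left(-3 + 4 \left(- \frac{1}{12}\right)\right) + \left(5 + 54\right) \left(-2\right)\right) - 209 = - 286 \left(\left(-3 - \frac{1}{3}\right) + 59 \left(-2\right)\right) - 209 = - 286 \left(- \frac{10}{3} - 118\right) - 209 = \left(-286\right) \left(- \frac{364}{3}\right) - 209 = \frac{104104}{3} - 209 = \frac{103477}{3}$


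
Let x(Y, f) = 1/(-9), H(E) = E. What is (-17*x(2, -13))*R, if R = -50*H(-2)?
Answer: 1700/9 ≈ 188.89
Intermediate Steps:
x(Y, f) = -1/9
R = 100 (R = -50*(-2) = 100)
(-17*x(2, -13))*R = -17*(-1/9)*100 = (17/9)*100 = 1700/9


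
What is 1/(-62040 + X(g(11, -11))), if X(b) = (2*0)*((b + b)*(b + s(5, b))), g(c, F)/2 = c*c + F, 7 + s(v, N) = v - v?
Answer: -1/62040 ≈ -1.6119e-5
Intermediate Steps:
s(v, N) = -7 (s(v, N) = -7 + (v - v) = -7 + 0 = -7)
g(c, F) = 2*F + 2*c**2 (g(c, F) = 2*(c*c + F) = 2*(c**2 + F) = 2*(F + c**2) = 2*F + 2*c**2)
X(b) = 0 (X(b) = (2*0)*((b + b)*(b - 7)) = 0*((2*b)*(-7 + b)) = 0*(2*b*(-7 + b)) = 0)
1/(-62040 + X(g(11, -11))) = 1/(-62040 + 0) = 1/(-62040) = -1/62040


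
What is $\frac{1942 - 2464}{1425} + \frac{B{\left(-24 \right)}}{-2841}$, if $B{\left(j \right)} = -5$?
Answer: $- \frac{491959}{1349475} \approx -0.36456$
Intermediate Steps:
$\frac{1942 - 2464}{1425} + \frac{B{\left(-24 \right)}}{-2841} = \frac{1942 - 2464}{1425} - \frac{5}{-2841} = \left(-522\right) \frac{1}{1425} - - \frac{5}{2841} = - \frac{174}{475} + \frac{5}{2841} = - \frac{491959}{1349475}$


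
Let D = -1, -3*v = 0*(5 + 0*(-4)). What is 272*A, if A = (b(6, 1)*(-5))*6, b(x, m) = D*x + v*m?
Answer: 48960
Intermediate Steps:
v = 0 (v = -0*(5 + 0*(-4)) = -0*(5 + 0) = -0*5 = -⅓*0 = 0)
b(x, m) = -x (b(x, m) = -x + 0*m = -x + 0 = -x)
A = 180 (A = (-1*6*(-5))*6 = -6*(-5)*6 = 30*6 = 180)
272*A = 272*180 = 48960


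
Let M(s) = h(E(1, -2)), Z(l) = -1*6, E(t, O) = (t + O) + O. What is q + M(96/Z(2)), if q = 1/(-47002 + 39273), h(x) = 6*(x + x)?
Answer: -278245/7729 ≈ -36.000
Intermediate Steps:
E(t, O) = t + 2*O (E(t, O) = (O + t) + O = t + 2*O)
h(x) = 12*x (h(x) = 6*(2*x) = 12*x)
Z(l) = -6
q = -1/7729 (q = 1/(-7729) = -1/7729 ≈ -0.00012938)
M(s) = -36 (M(s) = 12*(1 + 2*(-2)) = 12*(1 - 4) = 12*(-3) = -36)
q + M(96/Z(2)) = -1/7729 - 36 = -278245/7729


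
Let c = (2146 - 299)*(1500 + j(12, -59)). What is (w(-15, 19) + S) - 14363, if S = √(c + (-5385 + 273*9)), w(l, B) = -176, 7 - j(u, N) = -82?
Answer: -14539 + √2931955 ≈ -12827.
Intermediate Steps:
j(u, N) = 89 (j(u, N) = 7 - 1*(-82) = 7 + 82 = 89)
c = 2934883 (c = (2146 - 299)*(1500 + 89) = 1847*1589 = 2934883)
S = √2931955 (S = √(2934883 + (-5385 + 273*9)) = √(2934883 + (-5385 + 2457)) = √(2934883 - 2928) = √2931955 ≈ 1712.3)
(w(-15, 19) + S) - 14363 = (-176 + √2931955) - 14363 = -14539 + √2931955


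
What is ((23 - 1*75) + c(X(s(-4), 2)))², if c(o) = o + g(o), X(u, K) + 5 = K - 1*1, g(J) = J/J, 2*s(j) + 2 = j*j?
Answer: 3025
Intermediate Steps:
s(j) = -1 + j²/2 (s(j) = -1 + (j*j)/2 = -1 + j²/2)
g(J) = 1
X(u, K) = -6 + K (X(u, K) = -5 + (K - 1*1) = -5 + (K - 1) = -5 + (-1 + K) = -6 + K)
c(o) = 1 + o (c(o) = o + 1 = 1 + o)
((23 - 1*75) + c(X(s(-4), 2)))² = ((23 - 1*75) + (1 + (-6 + 2)))² = ((23 - 75) + (1 - 4))² = (-52 - 3)² = (-55)² = 3025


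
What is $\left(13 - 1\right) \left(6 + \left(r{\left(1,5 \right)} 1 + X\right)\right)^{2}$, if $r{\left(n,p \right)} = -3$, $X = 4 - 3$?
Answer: $192$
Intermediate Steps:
$X = 1$ ($X = 4 - 3 = 1$)
$\left(13 - 1\right) \left(6 + \left(r{\left(1,5 \right)} 1 + X\right)\right)^{2} = \left(13 - 1\right) \left(6 + \left(\left(-3\right) 1 + 1\right)\right)^{2} = 12 \left(6 + \left(-3 + 1\right)\right)^{2} = 12 \left(6 - 2\right)^{2} = 12 \cdot 4^{2} = 12 \cdot 16 = 192$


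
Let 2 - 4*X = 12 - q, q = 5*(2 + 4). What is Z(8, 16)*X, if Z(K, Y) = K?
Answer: 40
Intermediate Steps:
q = 30 (q = 5*6 = 30)
X = 5 (X = 1/2 - (12 - 1*30)/4 = 1/2 - (12 - 30)/4 = 1/2 - 1/4*(-18) = 1/2 + 9/2 = 5)
Z(8, 16)*X = 8*5 = 40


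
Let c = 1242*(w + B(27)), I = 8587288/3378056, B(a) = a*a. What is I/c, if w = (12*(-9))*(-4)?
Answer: 1073411/608878548234 ≈ 1.7629e-6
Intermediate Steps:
B(a) = a²
w = 432 (w = -108*(-4) = 432)
I = 1073411/422257 (I = 8587288*(1/3378056) = 1073411/422257 ≈ 2.5421)
c = 1441962 (c = 1242*(432 + 27²) = 1242*(432 + 729) = 1242*1161 = 1441962)
I/c = (1073411/422257)/1441962 = (1073411/422257)*(1/1441962) = 1073411/608878548234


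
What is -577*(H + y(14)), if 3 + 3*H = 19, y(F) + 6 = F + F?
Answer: -47314/3 ≈ -15771.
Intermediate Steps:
y(F) = -6 + 2*F (y(F) = -6 + (F + F) = -6 + 2*F)
H = 16/3 (H = -1 + (⅓)*19 = -1 + 19/3 = 16/3 ≈ 5.3333)
-577*(H + y(14)) = -577*(16/3 + (-6 + 2*14)) = -577*(16/3 + (-6 + 28)) = -577*(16/3 + 22) = -577*82/3 = -47314/3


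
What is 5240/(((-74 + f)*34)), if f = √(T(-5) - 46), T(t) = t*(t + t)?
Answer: -655/306 ≈ -2.1405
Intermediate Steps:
T(t) = 2*t² (T(t) = t*(2*t) = 2*t²)
f = 2 (f = √(2*(-5)² - 46) = √(2*25 - 46) = √(50 - 46) = √4 = 2)
5240/(((-74 + f)*34)) = 5240/(((-74 + 2)*34)) = 5240/((-72*34)) = 5240/(-2448) = 5240*(-1/2448) = -655/306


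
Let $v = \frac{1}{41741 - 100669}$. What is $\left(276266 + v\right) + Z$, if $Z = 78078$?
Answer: $\frac{20880783231}{58928} \approx 3.5434 \cdot 10^{5}$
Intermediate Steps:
$v = - \frac{1}{58928}$ ($v = \frac{1}{-58928} = - \frac{1}{58928} \approx -1.697 \cdot 10^{-5}$)
$\left(276266 + v\right) + Z = \left(276266 - \frac{1}{58928}\right) + 78078 = \frac{16279802847}{58928} + 78078 = \frac{20880783231}{58928}$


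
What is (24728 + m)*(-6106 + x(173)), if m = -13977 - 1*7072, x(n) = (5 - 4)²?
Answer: -22460295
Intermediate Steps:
x(n) = 1 (x(n) = 1² = 1)
m = -21049 (m = -13977 - 7072 = -21049)
(24728 + m)*(-6106 + x(173)) = (24728 - 21049)*(-6106 + 1) = 3679*(-6105) = -22460295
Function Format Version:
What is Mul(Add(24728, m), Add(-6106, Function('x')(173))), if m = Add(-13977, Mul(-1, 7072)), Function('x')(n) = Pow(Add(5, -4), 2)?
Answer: -22460295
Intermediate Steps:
Function('x')(n) = 1 (Function('x')(n) = Pow(1, 2) = 1)
m = -21049 (m = Add(-13977, -7072) = -21049)
Mul(Add(24728, m), Add(-6106, Function('x')(173))) = Mul(Add(24728, -21049), Add(-6106, 1)) = Mul(3679, -6105) = -22460295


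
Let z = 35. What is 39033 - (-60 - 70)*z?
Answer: 43583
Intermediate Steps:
39033 - (-60 - 70)*z = 39033 - (-60 - 70)*35 = 39033 - (-130)*35 = 39033 - 1*(-4550) = 39033 + 4550 = 43583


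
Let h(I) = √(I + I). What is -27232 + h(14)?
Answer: -27232 + 2*√7 ≈ -27227.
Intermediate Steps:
h(I) = √2*√I (h(I) = √(2*I) = √2*√I)
-27232 + h(14) = -27232 + √2*√14 = -27232 + 2*√7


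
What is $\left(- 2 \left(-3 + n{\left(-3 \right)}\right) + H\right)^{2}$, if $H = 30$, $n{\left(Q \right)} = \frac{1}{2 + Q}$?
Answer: $1444$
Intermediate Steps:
$\left(- 2 \left(-3 + n{\left(-3 \right)}\right) + H\right)^{2} = \left(- 2 \left(-3 + \frac{1}{2 - 3}\right) + 30\right)^{2} = \left(- 2 \left(-3 + \frac{1}{-1}\right) + 30\right)^{2} = \left(- 2 \left(-3 - 1\right) + 30\right)^{2} = \left(\left(-2\right) \left(-4\right) + 30\right)^{2} = \left(8 + 30\right)^{2} = 38^{2} = 1444$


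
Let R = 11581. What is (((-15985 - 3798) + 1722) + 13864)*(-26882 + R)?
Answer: 64218297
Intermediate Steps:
(((-15985 - 3798) + 1722) + 13864)*(-26882 + R) = (((-15985 - 3798) + 1722) + 13864)*(-26882 + 11581) = ((-19783 + 1722) + 13864)*(-15301) = (-18061 + 13864)*(-15301) = -4197*(-15301) = 64218297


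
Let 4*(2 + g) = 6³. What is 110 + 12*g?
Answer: 734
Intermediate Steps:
g = 52 (g = -2 + (¼)*6³ = -2 + (¼)*216 = -2 + 54 = 52)
110 + 12*g = 110 + 12*52 = 110 + 624 = 734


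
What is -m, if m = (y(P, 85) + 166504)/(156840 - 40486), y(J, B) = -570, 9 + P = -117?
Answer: -82967/58177 ≈ -1.4261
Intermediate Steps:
P = -126 (P = -9 - 117 = -126)
m = 82967/58177 (m = (-570 + 166504)/(156840 - 40486) = 165934/116354 = 165934*(1/116354) = 82967/58177 ≈ 1.4261)
-m = -1*82967/58177 = -82967/58177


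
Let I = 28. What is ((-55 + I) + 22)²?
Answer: 25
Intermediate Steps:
((-55 + I) + 22)² = ((-55 + 28) + 22)² = (-27 + 22)² = (-5)² = 25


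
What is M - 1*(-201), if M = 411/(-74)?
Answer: 14463/74 ≈ 195.45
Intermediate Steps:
M = -411/74 (M = 411*(-1/74) = -411/74 ≈ -5.5541)
M - 1*(-201) = -411/74 - 1*(-201) = -411/74 + 201 = 14463/74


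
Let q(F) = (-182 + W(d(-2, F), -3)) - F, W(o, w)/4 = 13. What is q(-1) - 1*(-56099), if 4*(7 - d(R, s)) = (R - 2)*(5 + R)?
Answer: 55970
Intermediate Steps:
d(R, s) = 7 - (-2 + R)*(5 + R)/4 (d(R, s) = 7 - (R - 2)*(5 + R)/4 = 7 - (-2 + R)*(5 + R)/4)
W(o, w) = 52 (W(o, w) = 4*13 = 52)
q(F) = -130 - F (q(F) = (-182 + 52) - F = -130 - F)
q(-1) - 1*(-56099) = (-130 - 1*(-1)) - 1*(-56099) = (-130 + 1) + 56099 = -129 + 56099 = 55970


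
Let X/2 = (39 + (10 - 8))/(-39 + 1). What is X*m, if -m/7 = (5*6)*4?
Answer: 34440/19 ≈ 1812.6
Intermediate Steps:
m = -840 (m = -7*5*6*4 = -210*4 = -7*120 = -840)
X = -41/19 (X = 2*((39 + (10 - 8))/(-39 + 1)) = 2*((39 + 2)/(-38)) = 2*(41*(-1/38)) = 2*(-41/38) = -41/19 ≈ -2.1579)
X*m = -41/19*(-840) = 34440/19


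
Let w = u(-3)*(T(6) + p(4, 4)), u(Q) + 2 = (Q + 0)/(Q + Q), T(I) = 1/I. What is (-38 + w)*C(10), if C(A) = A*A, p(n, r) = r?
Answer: -4425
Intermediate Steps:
C(A) = A**2
u(Q) = -3/2 (u(Q) = -2 + (Q + 0)/(Q + Q) = -2 + Q/((2*Q)) = -2 + Q*(1/(2*Q)) = -2 + 1/2 = -3/2)
w = -25/4 (w = -3*(1/6 + 4)/2 = -3/2*25/6 = -25/4 ≈ -6.2500)
(-38 + w)*C(10) = (-38 - 25/4)*10**2 = -177/4*100 = -4425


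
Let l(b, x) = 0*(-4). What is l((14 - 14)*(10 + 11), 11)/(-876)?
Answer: 0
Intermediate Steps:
l(b, x) = 0
l((14 - 14)*(10 + 11), 11)/(-876) = 0/(-876) = 0*(-1/876) = 0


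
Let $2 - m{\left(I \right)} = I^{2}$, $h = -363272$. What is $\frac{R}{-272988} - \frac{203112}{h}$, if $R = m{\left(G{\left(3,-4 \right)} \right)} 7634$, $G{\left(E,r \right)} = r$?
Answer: $\frac{32373694}{34055253} \approx 0.95062$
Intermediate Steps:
$m{\left(I \right)} = 2 - I^{2}$
$R = -106876$ ($R = \left(2 - \left(-4\right)^{2}\right) 7634 = \left(2 - 16\right) 7634 = \left(-14\right) 7634 = -106876$)
$\frac{R}{-272988} - \frac{203112}{h} = - \frac{106876}{-272988} - \frac{203112}{-363272} = \left(-106876\right) \left(- \frac{1}{272988}\right) - - \frac{279}{499} = \frac{26719}{68247} + \frac{279}{499} = \frac{32373694}{34055253}$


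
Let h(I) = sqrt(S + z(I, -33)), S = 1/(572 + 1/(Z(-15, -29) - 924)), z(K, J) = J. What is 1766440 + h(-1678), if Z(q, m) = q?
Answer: 1766440 + 6*I*sqrt(264429592454)/537107 ≈ 1.7664e+6 + 5.7444*I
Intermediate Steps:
S = 939/537107 (S = 1/(572 + 1/(-15 - 924)) = 1/(572 + 1/(-939)) = 1/(572 - 1/939) = 1/(537107/939) = 939/537107 ≈ 0.0017483)
h(I) = 6*I*sqrt(264429592454)/537107 (h(I) = sqrt(939/537107 - 33) = sqrt(-17723592/537107) = 6*I*sqrt(264429592454)/537107)
1766440 + h(-1678) = 1766440 + 6*I*sqrt(264429592454)/537107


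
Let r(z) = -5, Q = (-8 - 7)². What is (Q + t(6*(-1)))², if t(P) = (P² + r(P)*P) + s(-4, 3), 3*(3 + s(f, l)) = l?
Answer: 83521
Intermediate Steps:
s(f, l) = -3 + l/3
Q = 225 (Q = (-15)² = 225)
t(P) = -2 + P² - 5*P (t(P) = (P² - 5*P) + (-3 + (⅓)*3) = (P² - 5*P) + (-3 + 1) = (P² - 5*P) - 2 = -2 + P² - 5*P)
(Q + t(6*(-1)))² = (225 + (-2 + (6*(-1))² - 30*(-1)))² = (225 + (-2 + (-6)² - 5*(-6)))² = (225 + (-2 + 36 + 30))² = (225 + 64)² = 289² = 83521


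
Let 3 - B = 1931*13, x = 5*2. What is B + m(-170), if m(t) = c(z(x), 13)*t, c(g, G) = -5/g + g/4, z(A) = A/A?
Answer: -48585/2 ≈ -24293.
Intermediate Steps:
x = 10
z(A) = 1
c(g, G) = -5/g + g/4 (c(g, G) = -5/g + g*(1/4) = -5/g + g/4)
B = -25100 (B = 3 - 1931*13 = 3 - 1*25103 = 3 - 25103 = -25100)
m(t) = -19*t/4 (m(t) = (-5/1 + (1/4)*1)*t = (-5*1 + 1/4)*t = (-5 + 1/4)*t = -19*t/4)
B + m(-170) = -25100 - 19/4*(-170) = -25100 + 1615/2 = -48585/2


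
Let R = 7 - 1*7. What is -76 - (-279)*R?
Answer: -76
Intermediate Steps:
R = 0 (R = 7 - 7 = 0)
-76 - (-279)*R = -76 - (-279)*0 = -76 - 93*0 = -76 + 0 = -76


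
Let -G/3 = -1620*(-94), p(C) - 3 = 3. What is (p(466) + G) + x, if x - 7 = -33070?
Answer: -489897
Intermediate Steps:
x = -33063 (x = 7 - 33070 = -33063)
p(C) = 6 (p(C) = 3 + 3 = 6)
G = -456840 (G = -(-4860)*(-94) = -3*152280 = -456840)
(p(466) + G) + x = (6 - 456840) - 33063 = -456834 - 33063 = -489897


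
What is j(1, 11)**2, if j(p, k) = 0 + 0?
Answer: 0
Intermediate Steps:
j(p, k) = 0
j(1, 11)**2 = 0**2 = 0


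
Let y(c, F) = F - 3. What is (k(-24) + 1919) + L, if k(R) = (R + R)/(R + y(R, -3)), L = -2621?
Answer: -3502/5 ≈ -700.40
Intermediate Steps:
y(c, F) = -3 + F
k(R) = 2*R/(-6 + R) (k(R) = (R + R)/(R + (-3 - 3)) = (2*R)/(R - 6) = (2*R)/(-6 + R) = 2*R/(-6 + R))
(k(-24) + 1919) + L = (2*(-24)/(-6 - 24) + 1919) - 2621 = (2*(-24)/(-30) + 1919) - 2621 = (2*(-24)*(-1/30) + 1919) - 2621 = (8/5 + 1919) - 2621 = 9603/5 - 2621 = -3502/5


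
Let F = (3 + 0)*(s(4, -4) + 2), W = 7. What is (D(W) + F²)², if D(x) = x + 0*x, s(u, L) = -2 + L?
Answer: 22801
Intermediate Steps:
D(x) = x (D(x) = x + 0 = x)
F = -12 (F = (3 + 0)*((-2 - 4) + 2) = 3*(-6 + 2) = 3*(-4) = -12)
(D(W) + F²)² = (7 + (-12)²)² = (7 + 144)² = 151² = 22801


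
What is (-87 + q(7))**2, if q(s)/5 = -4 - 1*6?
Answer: 18769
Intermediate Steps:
q(s) = -50 (q(s) = 5*(-4 - 1*6) = 5*(-4 - 6) = 5*(-10) = -50)
(-87 + q(7))**2 = (-87 - 50)**2 = (-137)**2 = 18769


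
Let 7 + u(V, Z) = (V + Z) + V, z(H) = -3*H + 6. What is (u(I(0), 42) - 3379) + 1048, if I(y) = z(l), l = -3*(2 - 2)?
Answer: -2284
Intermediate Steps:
l = 0 (l = -3*0 = 0)
z(H) = 6 - 3*H
I(y) = 6 (I(y) = 6 - 3*0 = 6 + 0 = 6)
u(V, Z) = -7 + Z + 2*V (u(V, Z) = -7 + ((V + Z) + V) = -7 + (Z + 2*V) = -7 + Z + 2*V)
(u(I(0), 42) - 3379) + 1048 = ((-7 + 42 + 2*6) - 3379) + 1048 = ((-7 + 42 + 12) - 3379) + 1048 = (47 - 3379) + 1048 = -3332 + 1048 = -2284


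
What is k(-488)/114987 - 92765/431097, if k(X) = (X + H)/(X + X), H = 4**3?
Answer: -144591441841/671956354462 ≈ -0.21518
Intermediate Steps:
H = 64
k(X) = (64 + X)/(2*X) (k(X) = (X + 64)/(X + X) = (64 + X)/((2*X)) = (64 + X)*(1/(2*X)) = (64 + X)/(2*X))
k(-488)/114987 - 92765/431097 = ((1/2)*(64 - 488)/(-488))/114987 - 92765/431097 = ((1/2)*(-1/488)*(-424))*(1/114987) - 92765*1/431097 = (53/122)*(1/114987) - 92765/431097 = 53/14028414 - 92765/431097 = -144591441841/671956354462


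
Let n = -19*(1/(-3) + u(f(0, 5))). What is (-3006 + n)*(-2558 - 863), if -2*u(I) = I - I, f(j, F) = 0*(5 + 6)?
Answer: 30785579/3 ≈ 1.0262e+7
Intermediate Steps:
f(j, F) = 0 (f(j, F) = 0*11 = 0)
u(I) = 0 (u(I) = -(I - I)/2 = -½*0 = 0)
n = 19/3 (n = -19*(1/(-3) + 0) = -19*(-⅓ + 0) = -19*(-⅓) = 19/3 ≈ 6.3333)
(-3006 + n)*(-2558 - 863) = (-3006 + 19/3)*(-2558 - 863) = -8999/3*(-3421) = 30785579/3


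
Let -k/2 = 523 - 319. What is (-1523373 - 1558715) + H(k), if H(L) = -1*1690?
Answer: -3083778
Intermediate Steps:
k = -408 (k = -2*(523 - 319) = -2*204 = -408)
H(L) = -1690
(-1523373 - 1558715) + H(k) = (-1523373 - 1558715) - 1690 = -3082088 - 1690 = -3083778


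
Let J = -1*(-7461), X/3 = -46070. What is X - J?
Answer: -145671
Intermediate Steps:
X = -138210 (X = 3*(-46070) = -138210)
J = 7461
X - J = -138210 - 1*7461 = -138210 - 7461 = -145671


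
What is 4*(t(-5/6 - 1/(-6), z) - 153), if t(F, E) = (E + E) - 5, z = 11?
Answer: -544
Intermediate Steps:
t(F, E) = -5 + 2*E (t(F, E) = 2*E - 5 = -5 + 2*E)
4*(t(-5/6 - 1/(-6), z) - 153) = 4*((-5 + 2*11) - 153) = 4*((-5 + 22) - 153) = 4*(17 - 153) = 4*(-136) = -544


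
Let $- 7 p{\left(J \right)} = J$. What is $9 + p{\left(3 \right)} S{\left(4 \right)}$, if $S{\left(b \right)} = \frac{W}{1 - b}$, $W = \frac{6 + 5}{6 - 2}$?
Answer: $\frac{263}{28} \approx 9.3929$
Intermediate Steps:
$p{\left(J \right)} = - \frac{J}{7}$
$W = \frac{11}{4} \approx 2.75$
$S{\left(b \right)} = \frac{11}{4 \left(1 - b\right)}$
$9 + p{\left(3 \right)} S{\left(4 \right)} = 9 + \left(- \frac{1}{7}\right) 3 \left(- \frac{11}{-4 + 4 \cdot 4}\right) = 9 - \frac{3 \left(- \frac{11}{-4 + 16}\right)}{7} = 9 - \frac{3 \left(- \frac{11}{12}\right)}{7} = 9 - \frac{3 \left(\left(-11\right) \frac{1}{12}\right)}{7} = 9 - - \frac{11}{28} = 9 + \frac{11}{28} = \frac{263}{28}$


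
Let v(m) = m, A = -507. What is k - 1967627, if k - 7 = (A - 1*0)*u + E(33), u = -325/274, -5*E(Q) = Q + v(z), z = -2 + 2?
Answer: -2694824567/1370 ≈ -1.9670e+6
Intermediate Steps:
z = 0
E(Q) = -Q/5 (E(Q) = -(Q + 0)/5 = -Q/5)
u = -325/274 (u = -325*1/274 = -325/274 ≈ -1.1861)
k = 824423/1370 (k = 7 + ((-507 - 1*0)*(-325/274) - 1/5*33) = 7 + ((-507 + 0)*(-325/274) - 33/5) = 7 + (-507*(-325/274) - 33/5) = 7 + (164775/274 - 33/5) = 7 + 814833/1370 = 824423/1370 ≈ 601.77)
k - 1967627 = 824423/1370 - 1967627 = -2694824567/1370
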